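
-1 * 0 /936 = 0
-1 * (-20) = 20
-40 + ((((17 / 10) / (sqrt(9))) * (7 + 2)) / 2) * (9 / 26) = -20341 / 520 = -39.12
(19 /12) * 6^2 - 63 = -6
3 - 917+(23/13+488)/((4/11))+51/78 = 22543/52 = 433.52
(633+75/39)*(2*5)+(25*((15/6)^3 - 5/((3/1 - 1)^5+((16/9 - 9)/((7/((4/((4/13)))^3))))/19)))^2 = 160057.77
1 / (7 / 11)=11 / 7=1.57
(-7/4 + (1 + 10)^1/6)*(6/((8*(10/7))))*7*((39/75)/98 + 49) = 120063/8000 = 15.01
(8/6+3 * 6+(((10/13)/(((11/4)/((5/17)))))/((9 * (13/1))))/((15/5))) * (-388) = -6400822808/853281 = -7501.42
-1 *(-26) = 26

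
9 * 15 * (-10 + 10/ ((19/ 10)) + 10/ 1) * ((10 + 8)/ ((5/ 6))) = 291600/ 19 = 15347.37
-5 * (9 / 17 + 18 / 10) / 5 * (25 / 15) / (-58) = 33 / 493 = 0.07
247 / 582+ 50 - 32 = 10723 / 582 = 18.42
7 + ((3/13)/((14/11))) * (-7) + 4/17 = 2637/442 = 5.97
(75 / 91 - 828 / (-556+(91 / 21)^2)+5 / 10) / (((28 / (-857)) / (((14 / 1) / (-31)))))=39.61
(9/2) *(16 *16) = 1152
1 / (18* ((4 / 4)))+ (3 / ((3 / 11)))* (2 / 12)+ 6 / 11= 241 / 99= 2.43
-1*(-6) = 6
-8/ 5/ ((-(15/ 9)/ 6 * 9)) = 16/ 25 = 0.64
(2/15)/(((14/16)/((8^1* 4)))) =512/105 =4.88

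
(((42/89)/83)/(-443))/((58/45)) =-945/94900789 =-0.00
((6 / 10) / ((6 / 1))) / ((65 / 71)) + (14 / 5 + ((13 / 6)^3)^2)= 1612826173 / 15163200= 106.36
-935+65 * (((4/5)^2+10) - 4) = -2517/5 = -503.40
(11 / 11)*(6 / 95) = 6 / 95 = 0.06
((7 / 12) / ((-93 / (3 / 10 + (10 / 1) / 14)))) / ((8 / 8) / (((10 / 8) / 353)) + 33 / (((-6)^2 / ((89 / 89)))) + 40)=-71 / 3608214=-0.00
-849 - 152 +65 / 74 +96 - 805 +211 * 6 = -32791 / 74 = -443.12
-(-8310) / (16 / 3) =12465 / 8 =1558.12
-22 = -22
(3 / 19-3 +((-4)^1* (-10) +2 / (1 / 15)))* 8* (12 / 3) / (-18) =-20416 / 171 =-119.39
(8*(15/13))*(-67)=-8040/13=-618.46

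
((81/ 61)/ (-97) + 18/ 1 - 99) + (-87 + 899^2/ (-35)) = -4816920112/ 207095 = -23259.47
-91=-91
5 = 5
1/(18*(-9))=-1/162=-0.01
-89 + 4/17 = -1509/17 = -88.76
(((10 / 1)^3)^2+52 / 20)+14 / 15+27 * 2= 15000863 / 15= 1000057.53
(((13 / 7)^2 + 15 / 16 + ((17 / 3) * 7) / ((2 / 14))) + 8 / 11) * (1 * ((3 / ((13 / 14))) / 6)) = 7316095 / 48048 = 152.27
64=64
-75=-75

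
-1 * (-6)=6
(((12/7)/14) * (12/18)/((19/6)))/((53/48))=0.02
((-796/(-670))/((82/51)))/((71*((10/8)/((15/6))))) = 20298/975185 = 0.02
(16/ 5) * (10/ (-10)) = -16/ 5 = -3.20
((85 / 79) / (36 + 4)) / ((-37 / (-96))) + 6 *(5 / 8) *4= 44049 / 2923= 15.07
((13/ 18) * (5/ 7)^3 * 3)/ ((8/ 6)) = 1625/ 2744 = 0.59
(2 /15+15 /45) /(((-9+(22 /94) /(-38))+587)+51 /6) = 6251 /7856085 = 0.00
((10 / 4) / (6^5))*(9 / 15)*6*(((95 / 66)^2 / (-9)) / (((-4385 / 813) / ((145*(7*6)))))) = 496492325 / 1650331584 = 0.30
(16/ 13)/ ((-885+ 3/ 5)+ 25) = -80/ 55861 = -0.00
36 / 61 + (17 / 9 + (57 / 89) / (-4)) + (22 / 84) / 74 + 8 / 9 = 81279733 / 25309998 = 3.21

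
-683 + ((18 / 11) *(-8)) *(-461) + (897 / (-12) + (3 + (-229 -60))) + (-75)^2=467111 / 44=10616.16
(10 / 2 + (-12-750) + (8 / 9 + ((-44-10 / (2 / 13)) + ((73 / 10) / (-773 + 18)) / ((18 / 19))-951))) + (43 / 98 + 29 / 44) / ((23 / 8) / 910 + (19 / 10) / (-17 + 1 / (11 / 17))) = -471912331763393 / 258541460100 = -1825.29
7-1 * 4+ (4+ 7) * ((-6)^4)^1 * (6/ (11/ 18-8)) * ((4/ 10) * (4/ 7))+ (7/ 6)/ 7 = -73814659/ 27930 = -2642.84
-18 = -18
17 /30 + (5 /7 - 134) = -27871 /210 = -132.72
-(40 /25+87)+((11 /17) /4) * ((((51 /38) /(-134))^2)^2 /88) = -9530315638778430331 /107565639263887360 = -88.60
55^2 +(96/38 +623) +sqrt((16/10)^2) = 346952/95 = 3652.13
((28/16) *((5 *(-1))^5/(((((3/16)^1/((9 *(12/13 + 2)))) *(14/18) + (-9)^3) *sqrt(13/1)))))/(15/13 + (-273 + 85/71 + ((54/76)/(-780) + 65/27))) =-130794993000000 *sqrt(13)/60799243165610809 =-0.01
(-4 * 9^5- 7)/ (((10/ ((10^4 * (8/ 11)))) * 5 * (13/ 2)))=-5285661.54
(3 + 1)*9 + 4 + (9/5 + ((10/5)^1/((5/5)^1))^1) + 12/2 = 249/5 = 49.80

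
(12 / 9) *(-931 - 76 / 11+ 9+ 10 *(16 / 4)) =-39112 / 33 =-1185.21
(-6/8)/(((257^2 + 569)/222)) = -37/14804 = -0.00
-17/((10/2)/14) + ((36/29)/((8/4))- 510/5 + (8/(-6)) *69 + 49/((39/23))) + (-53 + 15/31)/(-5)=-7067549/35061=-201.58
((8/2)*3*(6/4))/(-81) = -2/9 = -0.22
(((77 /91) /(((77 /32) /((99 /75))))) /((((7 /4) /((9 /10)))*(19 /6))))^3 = 1483416212078592 /3462654329544921875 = 0.00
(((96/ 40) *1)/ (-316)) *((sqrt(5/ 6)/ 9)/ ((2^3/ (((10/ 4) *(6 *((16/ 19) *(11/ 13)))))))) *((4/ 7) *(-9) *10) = 1320 *sqrt(30)/ 136591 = 0.05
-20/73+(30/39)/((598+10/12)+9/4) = -1866620/6845137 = -0.27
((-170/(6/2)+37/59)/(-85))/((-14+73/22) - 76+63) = -218218/7838445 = -0.03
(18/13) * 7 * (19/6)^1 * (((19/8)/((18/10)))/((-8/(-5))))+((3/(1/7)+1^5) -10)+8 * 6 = 212935/2496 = 85.31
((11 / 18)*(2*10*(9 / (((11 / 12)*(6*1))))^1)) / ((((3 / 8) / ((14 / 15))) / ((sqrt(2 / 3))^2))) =896 / 27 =33.19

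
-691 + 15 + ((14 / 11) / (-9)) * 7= -67022 / 99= -676.99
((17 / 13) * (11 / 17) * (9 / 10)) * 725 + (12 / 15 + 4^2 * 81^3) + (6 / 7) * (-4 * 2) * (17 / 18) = 23214834659 / 2730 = 8503602.44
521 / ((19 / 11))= 5731 / 19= 301.63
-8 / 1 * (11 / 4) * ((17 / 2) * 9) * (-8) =13464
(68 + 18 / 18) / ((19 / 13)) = 897 / 19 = 47.21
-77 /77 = -1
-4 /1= -4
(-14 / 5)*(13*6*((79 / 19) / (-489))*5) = 28756 / 3097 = 9.29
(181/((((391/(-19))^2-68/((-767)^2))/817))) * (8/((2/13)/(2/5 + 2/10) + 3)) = 9798354663406296/11422149629747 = 857.84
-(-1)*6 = 6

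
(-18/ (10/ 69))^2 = 385641/ 25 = 15425.64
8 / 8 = 1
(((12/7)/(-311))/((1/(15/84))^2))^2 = 0.00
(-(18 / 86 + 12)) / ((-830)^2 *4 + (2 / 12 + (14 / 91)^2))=-532350 / 120149679499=-0.00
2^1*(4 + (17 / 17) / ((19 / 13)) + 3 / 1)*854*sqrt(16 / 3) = 997472*sqrt(3) / 57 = 30310.04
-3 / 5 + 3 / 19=-42 / 95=-0.44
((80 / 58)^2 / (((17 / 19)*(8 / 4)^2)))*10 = 76000 / 14297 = 5.32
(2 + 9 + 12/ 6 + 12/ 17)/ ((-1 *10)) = -233/ 170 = -1.37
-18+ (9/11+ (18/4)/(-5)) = -1989/110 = -18.08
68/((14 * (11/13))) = 442/77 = 5.74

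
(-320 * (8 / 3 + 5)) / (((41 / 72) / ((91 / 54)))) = -2679040 / 369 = -7260.27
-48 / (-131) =48 / 131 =0.37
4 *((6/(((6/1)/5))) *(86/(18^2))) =430/81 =5.31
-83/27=-3.07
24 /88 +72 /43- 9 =-3336 /473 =-7.05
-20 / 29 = -0.69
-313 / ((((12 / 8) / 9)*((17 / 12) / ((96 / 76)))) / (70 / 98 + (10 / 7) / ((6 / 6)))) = -8112960 / 2261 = -3588.22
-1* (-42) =42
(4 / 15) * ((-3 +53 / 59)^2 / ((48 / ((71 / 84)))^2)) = 4844401 / 13263445440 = 0.00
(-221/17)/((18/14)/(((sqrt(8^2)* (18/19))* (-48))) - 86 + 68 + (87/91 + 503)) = -908544/33962249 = -0.03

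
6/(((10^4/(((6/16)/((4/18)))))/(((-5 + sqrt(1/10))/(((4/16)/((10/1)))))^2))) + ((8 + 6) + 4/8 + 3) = 29081/500 - 81 * sqrt(10)/50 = 53.04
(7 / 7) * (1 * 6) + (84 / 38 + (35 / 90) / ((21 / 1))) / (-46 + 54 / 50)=6856013 / 1152198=5.95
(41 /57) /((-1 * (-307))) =41 /17499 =0.00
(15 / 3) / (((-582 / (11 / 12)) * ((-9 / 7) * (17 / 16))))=770 / 133569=0.01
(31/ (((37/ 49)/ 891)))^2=1831770058041/ 1369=1338035104.49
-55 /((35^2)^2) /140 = -11 /42017500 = -0.00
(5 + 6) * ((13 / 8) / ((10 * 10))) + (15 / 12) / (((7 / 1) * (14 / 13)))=13507 / 39200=0.34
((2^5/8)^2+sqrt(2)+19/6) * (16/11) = 16 * sqrt(2)/11+920/33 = 29.94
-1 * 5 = -5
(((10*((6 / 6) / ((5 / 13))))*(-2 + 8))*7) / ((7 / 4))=624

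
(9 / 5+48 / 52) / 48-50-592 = -667621 / 1040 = -641.94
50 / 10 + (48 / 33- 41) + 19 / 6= -2071 / 66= -31.38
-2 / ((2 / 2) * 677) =-2 / 677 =-0.00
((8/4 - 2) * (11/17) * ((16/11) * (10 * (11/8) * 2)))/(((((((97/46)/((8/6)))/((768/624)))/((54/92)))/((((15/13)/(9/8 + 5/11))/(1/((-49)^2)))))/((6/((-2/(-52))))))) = 0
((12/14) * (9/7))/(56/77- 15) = -594/7693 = -0.08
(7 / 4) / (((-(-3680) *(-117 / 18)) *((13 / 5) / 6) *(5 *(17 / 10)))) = -21 / 1057264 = -0.00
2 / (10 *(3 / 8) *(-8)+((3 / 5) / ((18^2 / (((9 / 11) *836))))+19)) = -15 / 73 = -0.21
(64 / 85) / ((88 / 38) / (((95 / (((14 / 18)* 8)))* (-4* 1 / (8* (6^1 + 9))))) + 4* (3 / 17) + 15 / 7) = -485184 / 1096475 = -0.44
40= 40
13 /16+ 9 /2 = 85 /16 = 5.31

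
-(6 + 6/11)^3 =-373248/1331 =-280.43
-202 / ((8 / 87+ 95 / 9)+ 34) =-52722 / 11653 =-4.52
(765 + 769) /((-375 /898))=-1377532 /375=-3673.42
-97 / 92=-1.05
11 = 11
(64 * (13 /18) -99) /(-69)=475 /621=0.76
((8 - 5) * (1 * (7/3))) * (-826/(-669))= 8.64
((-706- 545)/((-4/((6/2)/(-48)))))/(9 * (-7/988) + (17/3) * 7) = -926991/1878128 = -0.49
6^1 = 6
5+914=919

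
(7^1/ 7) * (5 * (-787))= -3935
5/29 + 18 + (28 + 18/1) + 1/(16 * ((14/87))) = 64.56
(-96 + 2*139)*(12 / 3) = 728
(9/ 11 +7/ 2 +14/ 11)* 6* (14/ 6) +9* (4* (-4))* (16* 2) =-49827/ 11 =-4529.73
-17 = -17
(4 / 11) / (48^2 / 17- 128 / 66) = 51 / 18736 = 0.00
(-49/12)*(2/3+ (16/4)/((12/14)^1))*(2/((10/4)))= -784/45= -17.42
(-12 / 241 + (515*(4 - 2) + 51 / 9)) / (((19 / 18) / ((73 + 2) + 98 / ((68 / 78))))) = 183871.69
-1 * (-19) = 19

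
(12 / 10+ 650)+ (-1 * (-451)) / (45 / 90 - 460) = 650.22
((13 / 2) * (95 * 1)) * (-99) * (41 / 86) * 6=-15038595 / 86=-174867.38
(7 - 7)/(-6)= 0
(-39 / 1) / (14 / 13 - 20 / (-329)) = -55601 / 1622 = -34.28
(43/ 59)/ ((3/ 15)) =215/ 59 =3.64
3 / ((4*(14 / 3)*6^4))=1 / 8064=0.00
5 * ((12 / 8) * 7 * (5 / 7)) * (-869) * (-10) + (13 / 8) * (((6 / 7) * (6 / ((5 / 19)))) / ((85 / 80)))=193913409 / 595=325904.89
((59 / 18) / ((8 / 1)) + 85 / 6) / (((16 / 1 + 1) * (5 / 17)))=2099 / 720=2.92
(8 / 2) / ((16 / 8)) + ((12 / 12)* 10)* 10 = 102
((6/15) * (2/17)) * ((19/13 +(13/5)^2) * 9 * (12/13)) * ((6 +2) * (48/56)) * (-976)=-54076833792/2513875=-21511.35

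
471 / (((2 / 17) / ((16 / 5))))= 64056 / 5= 12811.20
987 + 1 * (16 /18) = 8891 /9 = 987.89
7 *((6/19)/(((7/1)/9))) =54/19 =2.84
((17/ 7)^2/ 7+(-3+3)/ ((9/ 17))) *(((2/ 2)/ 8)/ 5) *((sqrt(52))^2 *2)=3757/ 1715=2.19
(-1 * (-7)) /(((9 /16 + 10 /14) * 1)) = 784 /143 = 5.48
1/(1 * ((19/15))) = 15/19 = 0.79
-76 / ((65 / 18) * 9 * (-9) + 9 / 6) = 0.26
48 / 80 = 3 / 5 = 0.60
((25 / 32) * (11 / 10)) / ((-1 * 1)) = -55 / 64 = -0.86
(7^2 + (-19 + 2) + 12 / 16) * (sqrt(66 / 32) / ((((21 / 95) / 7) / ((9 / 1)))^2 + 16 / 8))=10640475 * sqrt(33) / 2599216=23.52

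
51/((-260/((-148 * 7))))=13209/65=203.22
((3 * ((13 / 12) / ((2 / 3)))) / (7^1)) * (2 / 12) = 13 / 112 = 0.12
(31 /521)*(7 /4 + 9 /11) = 3503 /22924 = 0.15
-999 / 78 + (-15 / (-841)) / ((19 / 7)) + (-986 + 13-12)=-414540467 / 415454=-997.80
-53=-53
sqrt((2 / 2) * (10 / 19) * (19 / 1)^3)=19 * sqrt(10)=60.08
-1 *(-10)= 10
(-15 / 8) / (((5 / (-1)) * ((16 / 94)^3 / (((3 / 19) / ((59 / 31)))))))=28966617 / 4591616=6.31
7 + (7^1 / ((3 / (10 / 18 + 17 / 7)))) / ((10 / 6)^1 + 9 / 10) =6731 / 693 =9.71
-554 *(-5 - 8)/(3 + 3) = 3601/3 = 1200.33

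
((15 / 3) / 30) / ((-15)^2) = 1 / 1350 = 0.00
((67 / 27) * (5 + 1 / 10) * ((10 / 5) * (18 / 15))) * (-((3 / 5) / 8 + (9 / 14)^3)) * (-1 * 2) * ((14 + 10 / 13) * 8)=1362863616 / 557375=2445.15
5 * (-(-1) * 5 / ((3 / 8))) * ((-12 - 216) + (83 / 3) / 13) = -1761800 / 117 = -15058.12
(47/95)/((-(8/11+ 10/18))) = -4653/12065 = -0.39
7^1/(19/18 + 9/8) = 504/157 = 3.21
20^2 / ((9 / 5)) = 2000 / 9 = 222.22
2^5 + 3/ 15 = 161/ 5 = 32.20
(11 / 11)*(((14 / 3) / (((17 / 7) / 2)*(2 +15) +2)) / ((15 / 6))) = 392 / 4755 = 0.08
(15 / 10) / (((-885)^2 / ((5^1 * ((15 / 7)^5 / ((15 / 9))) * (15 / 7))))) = 455625 / 819072338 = 0.00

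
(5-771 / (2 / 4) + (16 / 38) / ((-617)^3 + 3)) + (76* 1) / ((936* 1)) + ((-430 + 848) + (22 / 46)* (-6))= -13472050991159953 / 12009440789190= -1121.79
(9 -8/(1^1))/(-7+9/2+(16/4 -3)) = -2/3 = -0.67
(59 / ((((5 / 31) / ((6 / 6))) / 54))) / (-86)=-49383 / 215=-229.69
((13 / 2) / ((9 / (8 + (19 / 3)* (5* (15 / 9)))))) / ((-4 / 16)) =-14222 / 81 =-175.58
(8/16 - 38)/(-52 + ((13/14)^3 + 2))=34300/45001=0.76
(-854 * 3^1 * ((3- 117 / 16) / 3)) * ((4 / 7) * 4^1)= 8418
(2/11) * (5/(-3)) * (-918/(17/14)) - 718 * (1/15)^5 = 1913617102/8353125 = 229.09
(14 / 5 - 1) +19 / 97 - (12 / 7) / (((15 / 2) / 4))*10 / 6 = 4808 / 10185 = 0.47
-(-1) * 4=4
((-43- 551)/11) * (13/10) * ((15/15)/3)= -117/5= -23.40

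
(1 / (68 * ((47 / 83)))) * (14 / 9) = 581 / 14382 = 0.04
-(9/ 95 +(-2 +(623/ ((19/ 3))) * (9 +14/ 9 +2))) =-351452/ 285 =-1233.16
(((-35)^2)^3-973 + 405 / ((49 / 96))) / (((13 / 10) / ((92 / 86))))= 41434503140880 / 27391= 1512705017.74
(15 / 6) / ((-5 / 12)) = -6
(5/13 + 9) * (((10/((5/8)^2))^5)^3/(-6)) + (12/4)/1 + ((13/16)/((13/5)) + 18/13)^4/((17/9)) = -6056731042577640398302749515394611702811553/2913222000000000000000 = -2079048916484099185816.51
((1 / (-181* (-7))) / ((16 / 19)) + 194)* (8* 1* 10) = 19663935 / 1267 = 15520.07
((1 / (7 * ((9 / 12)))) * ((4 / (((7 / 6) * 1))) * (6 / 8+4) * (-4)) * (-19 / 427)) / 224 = 361 / 146461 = 0.00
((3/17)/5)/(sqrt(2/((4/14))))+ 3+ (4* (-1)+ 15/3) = 3* sqrt(7)/595+ 4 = 4.01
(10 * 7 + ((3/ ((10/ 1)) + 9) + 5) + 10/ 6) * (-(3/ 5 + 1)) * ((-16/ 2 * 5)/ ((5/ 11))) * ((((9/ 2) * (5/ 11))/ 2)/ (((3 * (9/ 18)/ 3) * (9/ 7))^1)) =288848/ 15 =19256.53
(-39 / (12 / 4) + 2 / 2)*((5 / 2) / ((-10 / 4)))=12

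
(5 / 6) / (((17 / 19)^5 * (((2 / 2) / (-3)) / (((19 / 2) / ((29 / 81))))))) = -19053581805 / 164703412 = -115.68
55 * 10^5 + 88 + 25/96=528008473/96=5500088.26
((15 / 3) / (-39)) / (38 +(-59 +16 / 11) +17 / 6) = 110 / 14339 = 0.01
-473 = -473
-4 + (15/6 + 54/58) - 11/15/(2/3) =-242/145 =-1.67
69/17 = 4.06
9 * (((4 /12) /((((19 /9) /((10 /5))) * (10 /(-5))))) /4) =-27 /76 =-0.36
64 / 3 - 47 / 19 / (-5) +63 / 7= 8786 / 285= 30.83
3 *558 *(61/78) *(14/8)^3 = 5837517/832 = 7016.25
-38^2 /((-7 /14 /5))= 14440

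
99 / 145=0.68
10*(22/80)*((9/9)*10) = 55/2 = 27.50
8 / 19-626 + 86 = -10252 / 19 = -539.58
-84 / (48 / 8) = -14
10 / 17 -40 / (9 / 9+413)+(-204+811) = 2137763 / 3519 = 607.49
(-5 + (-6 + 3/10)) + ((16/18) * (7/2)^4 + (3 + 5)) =130.69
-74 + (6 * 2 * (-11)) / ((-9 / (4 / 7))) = -1378 / 21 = -65.62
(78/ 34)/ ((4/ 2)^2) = 0.57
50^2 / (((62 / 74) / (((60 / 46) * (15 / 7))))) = 41625000 / 4991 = 8340.01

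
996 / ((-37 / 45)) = -44820 / 37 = -1211.35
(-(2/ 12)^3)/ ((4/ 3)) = -1/ 288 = -0.00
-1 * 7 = -7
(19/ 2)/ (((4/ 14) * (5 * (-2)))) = -133/ 40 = -3.32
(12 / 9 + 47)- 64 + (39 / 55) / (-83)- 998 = -13882282 / 13695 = -1013.68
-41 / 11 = -3.73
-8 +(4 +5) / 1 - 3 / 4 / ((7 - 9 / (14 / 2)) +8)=121 / 128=0.95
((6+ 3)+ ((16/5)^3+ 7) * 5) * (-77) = -400092/25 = -16003.68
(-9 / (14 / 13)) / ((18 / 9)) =-117 / 28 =-4.18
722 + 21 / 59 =42619 / 59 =722.36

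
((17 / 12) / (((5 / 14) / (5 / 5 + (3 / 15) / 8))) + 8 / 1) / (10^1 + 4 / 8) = 14479 / 12600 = 1.15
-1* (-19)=19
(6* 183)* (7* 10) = 76860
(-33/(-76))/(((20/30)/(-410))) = -267.04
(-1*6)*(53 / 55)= -318 / 55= -5.78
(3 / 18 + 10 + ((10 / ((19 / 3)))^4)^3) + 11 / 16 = 26662305072833469881 / 106239116115175728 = 250.97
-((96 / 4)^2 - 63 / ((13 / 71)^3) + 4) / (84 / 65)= 106370665 / 14196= 7493.00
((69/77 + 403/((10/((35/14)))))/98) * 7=31307/4312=7.26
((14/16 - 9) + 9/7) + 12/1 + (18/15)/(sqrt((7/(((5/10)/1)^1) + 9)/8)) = 12*sqrt(46)/115 + 289/56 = 5.87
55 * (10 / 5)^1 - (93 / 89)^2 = 862661 / 7921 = 108.91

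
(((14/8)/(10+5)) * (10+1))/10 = 77/600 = 0.13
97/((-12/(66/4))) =-1067/8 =-133.38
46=46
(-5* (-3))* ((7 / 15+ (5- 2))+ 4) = 112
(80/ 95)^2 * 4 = 1024/ 361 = 2.84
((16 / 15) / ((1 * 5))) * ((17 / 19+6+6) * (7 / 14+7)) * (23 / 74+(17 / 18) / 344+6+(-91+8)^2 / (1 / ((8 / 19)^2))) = 4975127270645 / 196428042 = 25327.99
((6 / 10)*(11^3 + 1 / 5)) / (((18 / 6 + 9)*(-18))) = -832 / 225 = -3.70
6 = 6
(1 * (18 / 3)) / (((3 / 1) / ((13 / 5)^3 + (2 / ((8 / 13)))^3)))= 415233 / 4000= 103.81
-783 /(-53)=783 /53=14.77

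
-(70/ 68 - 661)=22439/ 34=659.97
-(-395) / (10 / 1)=79 / 2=39.50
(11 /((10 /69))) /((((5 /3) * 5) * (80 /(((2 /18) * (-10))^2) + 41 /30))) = 6831 /49625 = 0.14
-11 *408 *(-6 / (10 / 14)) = 188496 / 5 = 37699.20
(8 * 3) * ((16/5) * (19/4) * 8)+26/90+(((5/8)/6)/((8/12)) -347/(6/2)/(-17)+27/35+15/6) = 100379963/34272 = 2928.92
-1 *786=-786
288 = 288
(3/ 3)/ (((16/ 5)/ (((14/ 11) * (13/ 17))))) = 455/ 1496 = 0.30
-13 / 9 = -1.44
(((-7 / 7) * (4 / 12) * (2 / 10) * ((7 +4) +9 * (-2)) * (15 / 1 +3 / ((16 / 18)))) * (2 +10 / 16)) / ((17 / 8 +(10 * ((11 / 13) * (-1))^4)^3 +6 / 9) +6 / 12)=503448321411691929 / 3086513190639199960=0.16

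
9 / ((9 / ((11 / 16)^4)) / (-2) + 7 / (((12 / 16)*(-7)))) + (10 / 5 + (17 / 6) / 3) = 21439687 / 8489700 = 2.53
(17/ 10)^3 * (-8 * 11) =-54043/ 125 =-432.34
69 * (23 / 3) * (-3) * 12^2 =-228528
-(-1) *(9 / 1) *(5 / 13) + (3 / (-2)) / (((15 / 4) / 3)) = 147 / 65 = 2.26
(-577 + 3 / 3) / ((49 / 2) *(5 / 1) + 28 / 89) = -11392 / 2429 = -4.69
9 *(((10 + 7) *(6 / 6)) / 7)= 153 / 7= 21.86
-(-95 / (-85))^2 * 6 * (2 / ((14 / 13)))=-28158 / 2023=-13.92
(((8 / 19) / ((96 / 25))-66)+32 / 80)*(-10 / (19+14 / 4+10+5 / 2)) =74659 / 3990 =18.71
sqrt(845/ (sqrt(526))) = 13 * sqrt(5) * 526^(3/ 4)/ 526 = 6.07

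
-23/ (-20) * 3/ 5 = 69/ 100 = 0.69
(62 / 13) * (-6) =-372 / 13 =-28.62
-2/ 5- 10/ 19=-88/ 95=-0.93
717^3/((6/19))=2334478149/2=1167239074.50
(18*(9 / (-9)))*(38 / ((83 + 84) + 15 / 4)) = -2736 / 683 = -4.01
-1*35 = -35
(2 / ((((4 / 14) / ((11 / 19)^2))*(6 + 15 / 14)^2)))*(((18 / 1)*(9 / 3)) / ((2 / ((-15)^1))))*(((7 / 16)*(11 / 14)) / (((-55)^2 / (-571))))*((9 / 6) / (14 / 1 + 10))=0.08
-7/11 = -0.64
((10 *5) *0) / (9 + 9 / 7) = 0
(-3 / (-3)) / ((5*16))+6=481 / 80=6.01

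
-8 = -8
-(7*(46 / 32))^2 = -25921 / 256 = -101.25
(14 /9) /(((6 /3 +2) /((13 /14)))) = 13 /36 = 0.36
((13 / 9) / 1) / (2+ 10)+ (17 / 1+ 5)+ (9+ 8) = 4225 / 108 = 39.12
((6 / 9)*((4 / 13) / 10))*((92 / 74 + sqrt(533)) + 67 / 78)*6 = 24268 / 93795 + 8*sqrt(533) / 65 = 3.10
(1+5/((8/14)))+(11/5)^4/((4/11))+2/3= 280639/3750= 74.84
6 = 6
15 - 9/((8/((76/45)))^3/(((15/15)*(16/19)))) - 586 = -5782097/10125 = -571.07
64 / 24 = 8 / 3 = 2.67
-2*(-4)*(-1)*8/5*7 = -448/5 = -89.60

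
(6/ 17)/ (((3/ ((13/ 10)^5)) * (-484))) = -371293/ 411400000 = -0.00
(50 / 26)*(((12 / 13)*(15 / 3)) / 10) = 150 / 169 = 0.89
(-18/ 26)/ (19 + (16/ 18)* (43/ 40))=-405/ 11674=-0.03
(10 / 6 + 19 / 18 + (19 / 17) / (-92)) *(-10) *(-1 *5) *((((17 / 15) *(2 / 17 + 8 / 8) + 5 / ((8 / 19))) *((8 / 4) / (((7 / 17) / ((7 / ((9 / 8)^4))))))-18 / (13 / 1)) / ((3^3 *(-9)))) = -33865947012215 / 218806482843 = -154.78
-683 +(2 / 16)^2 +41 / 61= -2663747 / 3904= -682.31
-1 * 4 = -4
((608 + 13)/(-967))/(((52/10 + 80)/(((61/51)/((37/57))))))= -0.01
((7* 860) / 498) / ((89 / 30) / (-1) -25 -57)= -30100 / 211567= -0.14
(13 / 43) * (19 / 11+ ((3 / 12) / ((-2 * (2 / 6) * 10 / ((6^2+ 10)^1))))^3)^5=-1029973607536000563760595887043987 / 7435869363372032000000000000000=-138.51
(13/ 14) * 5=65/ 14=4.64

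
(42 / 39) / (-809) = -14 / 10517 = -0.00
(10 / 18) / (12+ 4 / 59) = 295 / 6408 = 0.05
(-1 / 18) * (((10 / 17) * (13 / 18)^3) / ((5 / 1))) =-2197 / 892296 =-0.00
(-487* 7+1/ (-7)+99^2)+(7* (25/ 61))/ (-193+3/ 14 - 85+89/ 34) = 17874307172/ 2796423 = 6391.85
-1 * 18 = -18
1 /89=0.01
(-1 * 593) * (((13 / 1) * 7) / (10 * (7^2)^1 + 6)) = -53963 / 496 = -108.80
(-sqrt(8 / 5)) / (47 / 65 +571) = -13*sqrt(10) / 18581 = -0.00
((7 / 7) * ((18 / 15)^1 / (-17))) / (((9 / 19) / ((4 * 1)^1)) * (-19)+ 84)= -8 / 9265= -0.00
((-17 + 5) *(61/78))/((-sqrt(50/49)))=427 *sqrt(2)/65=9.29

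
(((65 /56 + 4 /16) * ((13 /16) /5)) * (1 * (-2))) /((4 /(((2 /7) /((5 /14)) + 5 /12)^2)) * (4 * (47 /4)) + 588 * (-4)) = 5472883 /26559697920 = 0.00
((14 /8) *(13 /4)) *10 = 455 /8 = 56.88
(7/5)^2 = 1.96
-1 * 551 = -551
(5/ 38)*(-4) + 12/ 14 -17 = -16.67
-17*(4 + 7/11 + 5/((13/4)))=-15011/143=-104.97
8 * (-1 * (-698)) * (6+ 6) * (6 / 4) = 100512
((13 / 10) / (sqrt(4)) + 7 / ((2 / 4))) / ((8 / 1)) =293 / 160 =1.83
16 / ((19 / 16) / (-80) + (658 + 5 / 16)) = 20480 / 842621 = 0.02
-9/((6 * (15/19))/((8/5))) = -76/25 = -3.04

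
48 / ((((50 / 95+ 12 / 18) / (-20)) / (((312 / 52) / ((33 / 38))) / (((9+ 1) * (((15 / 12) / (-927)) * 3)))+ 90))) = 60788448 / 935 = 65014.38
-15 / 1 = -15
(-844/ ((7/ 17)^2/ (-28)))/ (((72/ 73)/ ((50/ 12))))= 111286675/ 189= 588818.39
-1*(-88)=88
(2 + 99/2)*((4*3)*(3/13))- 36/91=12942/91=142.22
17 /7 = 2.43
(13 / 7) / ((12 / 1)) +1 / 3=41 / 84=0.49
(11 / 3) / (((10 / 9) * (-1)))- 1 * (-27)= 23.70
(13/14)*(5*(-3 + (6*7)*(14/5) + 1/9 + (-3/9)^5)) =1811797/3402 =532.57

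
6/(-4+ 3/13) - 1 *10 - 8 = -960/49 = -19.59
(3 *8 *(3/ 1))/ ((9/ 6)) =48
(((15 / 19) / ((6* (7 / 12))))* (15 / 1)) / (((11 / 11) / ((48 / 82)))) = 10800 / 5453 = 1.98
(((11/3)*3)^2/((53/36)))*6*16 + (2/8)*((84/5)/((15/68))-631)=41082437/5300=7751.40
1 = 1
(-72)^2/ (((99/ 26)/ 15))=224640/ 11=20421.82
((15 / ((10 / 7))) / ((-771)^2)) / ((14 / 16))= 4 / 198147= 0.00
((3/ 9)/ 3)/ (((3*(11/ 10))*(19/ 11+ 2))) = 10/ 1107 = 0.01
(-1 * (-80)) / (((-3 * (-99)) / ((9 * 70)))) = 5600 / 33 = 169.70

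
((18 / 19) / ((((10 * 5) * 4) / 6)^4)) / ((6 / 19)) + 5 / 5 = 100000243 / 100000000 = 1.00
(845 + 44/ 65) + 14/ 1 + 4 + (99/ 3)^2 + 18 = 128094/ 65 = 1970.68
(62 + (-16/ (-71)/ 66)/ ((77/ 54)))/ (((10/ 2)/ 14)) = 7457276/ 42955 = 173.61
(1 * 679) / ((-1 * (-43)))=679 / 43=15.79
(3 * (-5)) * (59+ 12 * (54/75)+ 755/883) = -4536084/4415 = -1027.43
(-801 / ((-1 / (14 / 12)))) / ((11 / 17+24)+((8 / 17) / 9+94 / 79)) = 36.10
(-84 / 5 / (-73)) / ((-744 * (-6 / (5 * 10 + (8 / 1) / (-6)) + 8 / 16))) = -7 / 8525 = -0.00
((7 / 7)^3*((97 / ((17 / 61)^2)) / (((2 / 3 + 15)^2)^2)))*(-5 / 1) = -146179485 / 1410227809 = -0.10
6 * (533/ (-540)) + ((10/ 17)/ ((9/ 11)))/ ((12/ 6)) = -2837/ 510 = -5.56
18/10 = 9/5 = 1.80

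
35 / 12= 2.92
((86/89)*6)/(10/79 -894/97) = -0.64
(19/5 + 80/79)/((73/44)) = 83644/28835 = 2.90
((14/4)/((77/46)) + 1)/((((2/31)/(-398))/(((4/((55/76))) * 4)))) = -255051136/605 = -421572.13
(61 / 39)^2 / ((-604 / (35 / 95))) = -26047 / 17454996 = -0.00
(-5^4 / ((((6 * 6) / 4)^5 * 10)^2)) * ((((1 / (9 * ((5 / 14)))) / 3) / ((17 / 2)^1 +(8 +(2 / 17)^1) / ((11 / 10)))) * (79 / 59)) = -517055 / 32987864004159627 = -0.00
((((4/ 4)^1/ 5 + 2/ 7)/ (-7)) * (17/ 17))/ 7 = -17/ 1715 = -0.01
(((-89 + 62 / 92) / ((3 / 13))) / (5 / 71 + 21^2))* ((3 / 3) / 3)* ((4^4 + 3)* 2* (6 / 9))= -971288591 / 9723618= -99.89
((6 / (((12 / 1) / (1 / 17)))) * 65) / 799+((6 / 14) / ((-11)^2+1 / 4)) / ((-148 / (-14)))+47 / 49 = 22977353519 / 23887199630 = 0.96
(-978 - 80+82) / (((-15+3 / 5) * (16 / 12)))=50.83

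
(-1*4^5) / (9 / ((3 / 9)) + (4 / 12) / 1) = -1536 / 41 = -37.46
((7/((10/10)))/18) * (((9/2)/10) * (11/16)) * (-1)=-77/640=-0.12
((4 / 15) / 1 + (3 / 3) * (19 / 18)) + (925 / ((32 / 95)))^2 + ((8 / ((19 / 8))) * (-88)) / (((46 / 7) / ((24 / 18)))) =151852252785881 / 20136960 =7540972.06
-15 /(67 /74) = -1110 /67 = -16.57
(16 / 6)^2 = 64 / 9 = 7.11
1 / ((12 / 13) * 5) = 13 / 60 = 0.22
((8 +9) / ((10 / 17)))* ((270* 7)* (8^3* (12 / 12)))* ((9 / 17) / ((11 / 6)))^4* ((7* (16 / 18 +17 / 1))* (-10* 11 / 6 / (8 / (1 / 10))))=-2146579481088 / 384659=-5580473.83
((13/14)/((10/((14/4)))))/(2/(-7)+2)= 91/480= 0.19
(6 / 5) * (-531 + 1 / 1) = -636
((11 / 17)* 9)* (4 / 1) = 396 / 17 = 23.29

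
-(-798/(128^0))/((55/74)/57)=61199.35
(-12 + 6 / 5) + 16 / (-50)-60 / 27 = -3002 / 225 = -13.34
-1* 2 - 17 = -19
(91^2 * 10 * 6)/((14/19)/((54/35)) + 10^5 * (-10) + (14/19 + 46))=-254889180/512975779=-0.50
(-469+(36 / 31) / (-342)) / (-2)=276243 / 1178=234.50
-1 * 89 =-89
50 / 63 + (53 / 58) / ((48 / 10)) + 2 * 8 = 496477 / 29232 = 16.98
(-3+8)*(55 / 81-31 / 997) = 261620 / 80757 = 3.24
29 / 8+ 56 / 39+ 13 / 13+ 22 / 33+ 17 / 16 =7.79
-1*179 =-179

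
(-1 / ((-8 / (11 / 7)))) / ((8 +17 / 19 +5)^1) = 19 / 1344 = 0.01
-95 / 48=-1.98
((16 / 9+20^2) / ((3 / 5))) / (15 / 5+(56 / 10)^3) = 2260000 / 602829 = 3.75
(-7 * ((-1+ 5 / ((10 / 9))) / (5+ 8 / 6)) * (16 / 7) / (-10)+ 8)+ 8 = 1604 / 95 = 16.88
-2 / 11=-0.18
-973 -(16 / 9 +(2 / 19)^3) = -60174079 / 61731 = -974.78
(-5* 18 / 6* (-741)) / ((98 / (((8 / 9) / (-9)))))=-4940 / 441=-11.20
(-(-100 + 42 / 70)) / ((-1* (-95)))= 497 / 475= 1.05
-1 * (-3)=3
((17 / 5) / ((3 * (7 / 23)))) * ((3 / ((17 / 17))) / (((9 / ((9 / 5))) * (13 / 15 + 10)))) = 1173 / 5705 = 0.21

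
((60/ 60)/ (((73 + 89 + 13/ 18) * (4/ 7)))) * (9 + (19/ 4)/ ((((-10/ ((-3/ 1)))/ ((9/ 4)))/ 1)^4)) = 6442214877/ 59985920000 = 0.11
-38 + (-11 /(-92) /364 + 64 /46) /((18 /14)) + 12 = -1072853 /43056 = -24.92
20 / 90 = 2 / 9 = 0.22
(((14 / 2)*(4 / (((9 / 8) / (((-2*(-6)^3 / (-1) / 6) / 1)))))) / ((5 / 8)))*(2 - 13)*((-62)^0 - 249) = -39108608 / 5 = -7821721.60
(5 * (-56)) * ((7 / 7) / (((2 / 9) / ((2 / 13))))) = -2520 / 13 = -193.85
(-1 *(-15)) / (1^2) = 15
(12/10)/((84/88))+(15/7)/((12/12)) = 17/5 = 3.40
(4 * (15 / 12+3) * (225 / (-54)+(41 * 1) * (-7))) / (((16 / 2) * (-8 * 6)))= 29699 / 2304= 12.89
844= 844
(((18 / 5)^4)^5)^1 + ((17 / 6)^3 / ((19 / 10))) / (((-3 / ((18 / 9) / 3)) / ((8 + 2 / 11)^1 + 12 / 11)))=215814890867543291124767135179 / 1614475250244140625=133674945363.77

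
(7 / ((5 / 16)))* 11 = 1232 / 5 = 246.40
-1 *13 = -13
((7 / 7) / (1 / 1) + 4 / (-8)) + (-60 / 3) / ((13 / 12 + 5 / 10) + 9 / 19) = -9.22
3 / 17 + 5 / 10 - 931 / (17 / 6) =-11149 / 34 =-327.91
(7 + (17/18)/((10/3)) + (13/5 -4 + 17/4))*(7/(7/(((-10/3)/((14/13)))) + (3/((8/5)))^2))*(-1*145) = -128360960/15651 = -8201.45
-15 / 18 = -5 / 6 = -0.83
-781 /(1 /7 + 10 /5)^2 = -38269 /225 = -170.08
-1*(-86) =86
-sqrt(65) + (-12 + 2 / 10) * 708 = -41772 / 5-sqrt(65) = -8362.46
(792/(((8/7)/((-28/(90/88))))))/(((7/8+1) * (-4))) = 189728/75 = 2529.71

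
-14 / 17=-0.82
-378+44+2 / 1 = -332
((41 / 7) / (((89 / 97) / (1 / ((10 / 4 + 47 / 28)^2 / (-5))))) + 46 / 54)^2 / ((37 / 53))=2026051172489 / 1484306059041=1.36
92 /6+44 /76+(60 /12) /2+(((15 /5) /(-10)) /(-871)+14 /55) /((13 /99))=20.35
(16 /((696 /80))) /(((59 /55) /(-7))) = -61600 /5133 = -12.00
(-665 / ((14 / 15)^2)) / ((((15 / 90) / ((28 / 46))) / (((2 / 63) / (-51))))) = 1.74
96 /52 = 24 /13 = 1.85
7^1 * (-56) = -392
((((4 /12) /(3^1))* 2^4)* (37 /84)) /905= 148 /171045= 0.00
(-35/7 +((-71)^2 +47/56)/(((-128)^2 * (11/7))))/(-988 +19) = 6926617/1397096448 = 0.00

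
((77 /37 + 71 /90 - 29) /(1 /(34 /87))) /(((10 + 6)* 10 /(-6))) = 1479221 /3862800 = 0.38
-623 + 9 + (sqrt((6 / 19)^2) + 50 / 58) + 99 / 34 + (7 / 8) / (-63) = -411347563 / 674424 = -609.92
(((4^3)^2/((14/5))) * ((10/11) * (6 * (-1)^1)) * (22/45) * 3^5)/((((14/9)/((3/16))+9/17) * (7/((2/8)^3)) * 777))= -15863040/51411241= -0.31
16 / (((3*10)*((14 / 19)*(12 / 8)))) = 152 / 315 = 0.48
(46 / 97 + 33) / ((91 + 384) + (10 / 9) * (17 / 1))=29223 / 431165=0.07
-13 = -13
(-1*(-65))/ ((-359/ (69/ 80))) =-897/ 5744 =-0.16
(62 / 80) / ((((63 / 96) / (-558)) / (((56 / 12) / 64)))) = -961 / 20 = -48.05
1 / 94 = 0.01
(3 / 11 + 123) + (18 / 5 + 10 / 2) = 7253 / 55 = 131.87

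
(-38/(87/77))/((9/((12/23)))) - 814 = -815.95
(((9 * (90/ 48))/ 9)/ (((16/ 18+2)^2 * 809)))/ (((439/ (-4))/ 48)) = -7290/ 60020519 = -0.00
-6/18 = -0.33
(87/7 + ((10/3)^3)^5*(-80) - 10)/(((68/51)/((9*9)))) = -559999999756068581/1653372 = -338701756021.07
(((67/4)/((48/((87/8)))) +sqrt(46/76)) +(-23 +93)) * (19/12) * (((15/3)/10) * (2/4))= sqrt(874)/96 +717877/24576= 29.52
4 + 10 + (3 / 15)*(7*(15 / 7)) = 17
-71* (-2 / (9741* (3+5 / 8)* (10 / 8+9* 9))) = 4544 / 92938881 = 0.00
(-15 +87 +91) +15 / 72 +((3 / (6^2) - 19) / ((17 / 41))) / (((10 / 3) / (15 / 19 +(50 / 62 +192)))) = -2987671183 / 1201560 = -2486.49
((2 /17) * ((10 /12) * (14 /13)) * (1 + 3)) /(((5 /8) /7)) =3136 /663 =4.73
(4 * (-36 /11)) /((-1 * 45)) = 16 /55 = 0.29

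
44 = 44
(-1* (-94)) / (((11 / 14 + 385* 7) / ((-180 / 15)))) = -336 / 803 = -0.42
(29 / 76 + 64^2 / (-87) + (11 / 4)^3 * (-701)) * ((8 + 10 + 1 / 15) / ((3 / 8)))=-419302205581 / 595080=-704614.85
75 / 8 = 9.38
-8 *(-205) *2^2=6560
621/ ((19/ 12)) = 7452/ 19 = 392.21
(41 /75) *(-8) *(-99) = 10824 /25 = 432.96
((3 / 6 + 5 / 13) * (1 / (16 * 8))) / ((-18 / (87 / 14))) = -667 / 279552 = -0.00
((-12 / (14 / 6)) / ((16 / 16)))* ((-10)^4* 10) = -3600000 / 7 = -514285.71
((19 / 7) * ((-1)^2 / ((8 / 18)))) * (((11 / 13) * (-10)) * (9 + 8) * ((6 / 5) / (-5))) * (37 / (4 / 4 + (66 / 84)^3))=1391383224 / 264875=5252.98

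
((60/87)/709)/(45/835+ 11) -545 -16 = -10646545813/18977803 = -561.00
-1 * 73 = -73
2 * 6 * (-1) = -12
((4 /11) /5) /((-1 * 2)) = -2 /55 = -0.04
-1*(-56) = 56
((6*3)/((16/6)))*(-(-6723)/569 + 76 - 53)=267435/1138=235.00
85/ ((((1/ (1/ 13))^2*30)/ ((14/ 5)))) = 119/ 2535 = 0.05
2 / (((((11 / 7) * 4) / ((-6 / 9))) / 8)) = -56 / 33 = -1.70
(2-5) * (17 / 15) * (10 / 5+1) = -51 / 5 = -10.20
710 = 710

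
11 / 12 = 0.92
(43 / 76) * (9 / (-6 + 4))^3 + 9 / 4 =-29979 / 608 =-49.31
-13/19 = -0.68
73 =73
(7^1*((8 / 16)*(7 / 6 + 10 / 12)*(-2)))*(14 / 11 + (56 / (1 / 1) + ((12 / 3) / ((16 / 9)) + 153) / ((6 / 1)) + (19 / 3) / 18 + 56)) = -2320157 / 1188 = -1952.99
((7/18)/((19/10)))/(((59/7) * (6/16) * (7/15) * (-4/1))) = -350/10089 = -0.03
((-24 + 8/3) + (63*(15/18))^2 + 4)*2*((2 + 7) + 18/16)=887409/16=55463.06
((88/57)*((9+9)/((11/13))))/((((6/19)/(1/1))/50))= 5200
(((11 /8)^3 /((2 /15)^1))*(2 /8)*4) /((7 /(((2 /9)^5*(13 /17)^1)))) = 0.00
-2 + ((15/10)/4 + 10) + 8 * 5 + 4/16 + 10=469/8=58.62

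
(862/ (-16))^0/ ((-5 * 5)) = -1/ 25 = -0.04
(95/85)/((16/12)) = 57/68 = 0.84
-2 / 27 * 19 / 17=-38 / 459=-0.08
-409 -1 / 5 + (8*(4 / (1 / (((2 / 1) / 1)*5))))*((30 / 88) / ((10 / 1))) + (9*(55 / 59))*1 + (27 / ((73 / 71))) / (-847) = -7112417724 / 18240145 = -389.93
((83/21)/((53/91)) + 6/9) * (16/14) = 3160/371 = 8.52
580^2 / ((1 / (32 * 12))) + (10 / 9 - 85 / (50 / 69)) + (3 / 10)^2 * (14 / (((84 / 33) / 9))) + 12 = 232519500479 / 1800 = 129177500.27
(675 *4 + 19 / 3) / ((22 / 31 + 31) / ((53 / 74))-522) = -5.67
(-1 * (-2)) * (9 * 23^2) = 9522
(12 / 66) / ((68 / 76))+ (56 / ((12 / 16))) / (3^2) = 42914 / 5049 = 8.50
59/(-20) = -59/20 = -2.95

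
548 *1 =548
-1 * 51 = -51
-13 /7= -1.86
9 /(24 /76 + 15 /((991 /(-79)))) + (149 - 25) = 209455 /1841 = 113.77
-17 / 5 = -3.40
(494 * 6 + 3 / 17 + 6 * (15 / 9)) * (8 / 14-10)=-476718 / 17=-28042.24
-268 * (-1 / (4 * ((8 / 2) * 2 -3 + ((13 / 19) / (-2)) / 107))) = 272422 / 20317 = 13.41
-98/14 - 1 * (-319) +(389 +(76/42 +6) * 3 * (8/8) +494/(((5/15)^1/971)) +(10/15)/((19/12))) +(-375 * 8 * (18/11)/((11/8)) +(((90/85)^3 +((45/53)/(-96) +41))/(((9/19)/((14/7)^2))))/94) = 40731367177197875767/28360899117936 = 1436180.39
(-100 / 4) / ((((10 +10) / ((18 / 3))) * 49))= -0.15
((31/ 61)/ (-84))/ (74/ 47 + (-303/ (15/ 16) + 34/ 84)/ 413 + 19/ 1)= -3008705/ 9843194362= -0.00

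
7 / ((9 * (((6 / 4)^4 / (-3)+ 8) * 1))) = 112 / 909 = 0.12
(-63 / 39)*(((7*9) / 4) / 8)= -1323 / 416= -3.18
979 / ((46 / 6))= 127.70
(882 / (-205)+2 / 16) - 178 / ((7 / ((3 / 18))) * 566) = -40788473 / 9746520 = -4.18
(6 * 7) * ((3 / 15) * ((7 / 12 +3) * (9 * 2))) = 2709 / 5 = 541.80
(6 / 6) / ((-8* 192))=-1 / 1536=-0.00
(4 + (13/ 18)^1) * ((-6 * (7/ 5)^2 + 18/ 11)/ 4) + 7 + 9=668/ 165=4.05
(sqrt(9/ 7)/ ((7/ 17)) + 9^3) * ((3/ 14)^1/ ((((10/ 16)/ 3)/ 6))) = 11016 * sqrt(7)/ 1715 + 157464/ 35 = 4515.97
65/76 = 0.86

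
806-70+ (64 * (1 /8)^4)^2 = 3014657 /4096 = 736.00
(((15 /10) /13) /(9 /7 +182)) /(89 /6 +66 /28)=0.00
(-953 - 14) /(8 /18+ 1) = -8703 /13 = -669.46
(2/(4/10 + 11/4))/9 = 40/567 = 0.07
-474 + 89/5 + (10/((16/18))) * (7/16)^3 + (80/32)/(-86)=-455.29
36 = 36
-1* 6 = -6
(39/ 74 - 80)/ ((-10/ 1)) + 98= 78401/ 740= 105.95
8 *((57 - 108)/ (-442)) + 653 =8501/ 13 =653.92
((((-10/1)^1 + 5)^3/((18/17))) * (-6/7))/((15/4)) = 1700/63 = 26.98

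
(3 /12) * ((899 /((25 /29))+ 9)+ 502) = 388.46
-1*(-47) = 47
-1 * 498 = -498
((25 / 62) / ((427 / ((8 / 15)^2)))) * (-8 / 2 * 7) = -128 / 17019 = -0.01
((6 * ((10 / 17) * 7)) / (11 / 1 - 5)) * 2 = 140 / 17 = 8.24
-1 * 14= -14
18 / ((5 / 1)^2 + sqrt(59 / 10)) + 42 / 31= 399522 / 191921 - 18 * sqrt(590) / 6191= 2.01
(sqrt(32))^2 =32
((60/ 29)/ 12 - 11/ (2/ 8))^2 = 1615441/ 841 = 1920.86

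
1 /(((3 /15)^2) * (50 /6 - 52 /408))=850 /279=3.05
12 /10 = 6 /5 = 1.20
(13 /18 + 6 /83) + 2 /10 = 7429 /7470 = 0.99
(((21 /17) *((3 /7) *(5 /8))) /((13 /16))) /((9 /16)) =160 /221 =0.72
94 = 94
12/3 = 4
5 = 5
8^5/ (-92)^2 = 2048/ 529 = 3.87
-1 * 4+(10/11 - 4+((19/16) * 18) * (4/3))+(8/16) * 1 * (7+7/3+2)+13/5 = 9793/330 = 29.68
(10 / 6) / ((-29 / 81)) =-135 / 29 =-4.66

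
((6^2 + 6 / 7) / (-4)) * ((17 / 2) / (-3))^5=61053851 / 36288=1682.48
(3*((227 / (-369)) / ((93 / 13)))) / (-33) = 0.01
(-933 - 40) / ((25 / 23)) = -22379 / 25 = -895.16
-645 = -645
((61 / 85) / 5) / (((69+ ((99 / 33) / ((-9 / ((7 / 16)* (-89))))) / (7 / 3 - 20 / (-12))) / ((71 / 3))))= 277184 / 5895175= 0.05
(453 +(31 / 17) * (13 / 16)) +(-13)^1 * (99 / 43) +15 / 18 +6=15136427 / 35088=431.38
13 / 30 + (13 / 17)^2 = 8827 / 8670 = 1.02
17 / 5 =3.40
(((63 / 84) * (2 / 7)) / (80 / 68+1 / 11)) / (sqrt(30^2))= 187 / 33180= 0.01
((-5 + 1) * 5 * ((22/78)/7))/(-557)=220/152061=0.00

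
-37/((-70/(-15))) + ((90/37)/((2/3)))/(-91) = -53661/6734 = -7.97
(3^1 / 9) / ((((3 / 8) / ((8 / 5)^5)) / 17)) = 4456448 / 28125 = 158.45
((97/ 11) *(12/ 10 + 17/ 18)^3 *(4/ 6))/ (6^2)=697338529/ 433026000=1.61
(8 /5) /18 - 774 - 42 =-36716 /45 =-815.91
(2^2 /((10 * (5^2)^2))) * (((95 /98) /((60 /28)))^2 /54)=361 /148837500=0.00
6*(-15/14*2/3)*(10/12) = -25/7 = -3.57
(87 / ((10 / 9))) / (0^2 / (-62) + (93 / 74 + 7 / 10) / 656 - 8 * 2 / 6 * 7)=-14253732 / 3397537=-4.20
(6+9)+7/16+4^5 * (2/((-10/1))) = -15149/80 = -189.36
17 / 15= 1.13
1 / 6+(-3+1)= -11 / 6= -1.83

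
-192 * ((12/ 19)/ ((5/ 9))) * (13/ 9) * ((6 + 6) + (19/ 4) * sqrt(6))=-359424/ 95- 7488 * sqrt(6)/ 5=-7451.77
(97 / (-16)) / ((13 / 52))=-24.25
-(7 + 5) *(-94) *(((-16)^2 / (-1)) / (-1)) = 288768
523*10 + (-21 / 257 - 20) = 1338949 / 257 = 5209.92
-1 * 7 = -7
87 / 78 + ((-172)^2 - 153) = 765235 / 26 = 29432.12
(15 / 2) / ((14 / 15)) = 225 / 28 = 8.04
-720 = -720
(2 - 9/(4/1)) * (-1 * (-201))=-201/4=-50.25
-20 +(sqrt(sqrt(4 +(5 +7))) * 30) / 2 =10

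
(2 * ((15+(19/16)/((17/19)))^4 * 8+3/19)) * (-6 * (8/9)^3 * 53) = -391699199381369615/1542465828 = -253943518.40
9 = 9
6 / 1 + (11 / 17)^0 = 7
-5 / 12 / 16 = -5 / 192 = -0.03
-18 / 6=-3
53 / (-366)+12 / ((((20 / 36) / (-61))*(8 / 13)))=-1959239 / 915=-2141.24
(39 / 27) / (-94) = -13 / 846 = -0.02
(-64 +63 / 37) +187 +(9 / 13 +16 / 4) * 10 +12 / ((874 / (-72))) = 170.64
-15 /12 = -5 /4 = -1.25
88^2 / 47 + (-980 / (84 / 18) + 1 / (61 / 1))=-129639 / 2867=-45.22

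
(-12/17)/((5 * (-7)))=12/595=0.02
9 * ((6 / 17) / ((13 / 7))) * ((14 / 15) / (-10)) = -882 / 5525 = -0.16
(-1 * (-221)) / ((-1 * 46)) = -221 / 46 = -4.80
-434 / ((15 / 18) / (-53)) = 138012 / 5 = 27602.40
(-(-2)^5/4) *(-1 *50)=-400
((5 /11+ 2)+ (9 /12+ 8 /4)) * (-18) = -2061 /22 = -93.68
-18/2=-9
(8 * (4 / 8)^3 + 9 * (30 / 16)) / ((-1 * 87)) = -143 / 696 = -0.21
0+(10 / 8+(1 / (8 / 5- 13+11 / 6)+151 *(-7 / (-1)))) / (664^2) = 1214751 / 506148608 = 0.00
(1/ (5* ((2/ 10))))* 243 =243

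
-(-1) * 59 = 59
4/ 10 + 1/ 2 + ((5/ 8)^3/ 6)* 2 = 7537/ 7680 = 0.98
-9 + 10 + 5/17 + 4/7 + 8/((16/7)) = 1277/238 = 5.37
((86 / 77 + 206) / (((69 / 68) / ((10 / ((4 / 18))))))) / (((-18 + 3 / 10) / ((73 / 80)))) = -49478670 / 104489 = -473.53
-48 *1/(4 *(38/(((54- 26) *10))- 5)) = 560/227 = 2.47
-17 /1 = -17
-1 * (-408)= 408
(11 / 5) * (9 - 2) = 77 / 5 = 15.40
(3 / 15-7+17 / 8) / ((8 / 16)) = -187 / 20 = -9.35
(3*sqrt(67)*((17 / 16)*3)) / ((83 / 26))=24.52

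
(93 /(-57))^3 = -29791 /6859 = -4.34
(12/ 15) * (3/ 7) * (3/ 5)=36/ 175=0.21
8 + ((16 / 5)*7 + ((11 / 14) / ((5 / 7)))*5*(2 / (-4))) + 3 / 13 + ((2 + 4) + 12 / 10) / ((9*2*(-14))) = 50691 / 1820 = 27.85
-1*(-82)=82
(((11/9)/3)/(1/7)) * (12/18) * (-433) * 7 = -466774/81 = -5762.64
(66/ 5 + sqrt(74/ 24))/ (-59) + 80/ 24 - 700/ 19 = -567212/ 16815 - sqrt(111)/ 354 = -33.76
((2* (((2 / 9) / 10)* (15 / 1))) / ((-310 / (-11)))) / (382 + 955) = 0.00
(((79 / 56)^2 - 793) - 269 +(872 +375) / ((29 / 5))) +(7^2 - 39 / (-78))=-2494719 / 3136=-795.51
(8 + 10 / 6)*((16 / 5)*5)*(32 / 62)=7424 / 93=79.83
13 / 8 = 1.62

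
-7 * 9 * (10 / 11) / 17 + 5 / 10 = -1073 / 374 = -2.87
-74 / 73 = -1.01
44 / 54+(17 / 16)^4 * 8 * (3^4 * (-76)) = -3470503057 / 55296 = -62762.28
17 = 17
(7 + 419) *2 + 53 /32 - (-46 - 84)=983.66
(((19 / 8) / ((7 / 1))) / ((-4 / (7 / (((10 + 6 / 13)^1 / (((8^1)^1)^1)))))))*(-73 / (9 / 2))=7.37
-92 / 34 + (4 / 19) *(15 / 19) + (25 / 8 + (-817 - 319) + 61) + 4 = -52553079 / 49096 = -1070.41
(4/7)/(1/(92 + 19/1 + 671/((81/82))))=256052/567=451.59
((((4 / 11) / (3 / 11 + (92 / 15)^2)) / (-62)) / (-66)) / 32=75 / 1023316448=0.00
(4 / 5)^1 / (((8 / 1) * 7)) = 1 / 70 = 0.01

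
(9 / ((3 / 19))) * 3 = 171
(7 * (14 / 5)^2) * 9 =12348 / 25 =493.92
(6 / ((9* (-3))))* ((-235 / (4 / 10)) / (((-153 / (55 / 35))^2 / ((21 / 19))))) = 142175 / 9340191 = 0.02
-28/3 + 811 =2405/3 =801.67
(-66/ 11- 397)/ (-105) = 403/ 105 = 3.84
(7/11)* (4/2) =14/11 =1.27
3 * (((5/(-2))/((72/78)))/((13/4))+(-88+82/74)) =-19475/74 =-263.18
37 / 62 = 0.60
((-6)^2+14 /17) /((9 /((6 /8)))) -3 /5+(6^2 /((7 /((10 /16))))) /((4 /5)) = 92627 /14280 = 6.49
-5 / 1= -5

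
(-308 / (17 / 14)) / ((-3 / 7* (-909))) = -30184 / 46359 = -0.65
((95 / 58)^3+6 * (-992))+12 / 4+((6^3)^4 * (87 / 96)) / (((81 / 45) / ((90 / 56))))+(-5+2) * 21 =2405611775202617 / 1365784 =1761341306.68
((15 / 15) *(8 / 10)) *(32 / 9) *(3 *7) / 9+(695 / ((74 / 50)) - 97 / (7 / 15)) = 9383714 / 34965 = 268.37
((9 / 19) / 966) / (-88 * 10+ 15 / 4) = -6 / 10721795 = -0.00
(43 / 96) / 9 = 43 / 864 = 0.05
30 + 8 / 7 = 218 / 7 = 31.14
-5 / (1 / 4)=-20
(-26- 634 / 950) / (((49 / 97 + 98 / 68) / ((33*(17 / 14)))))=-549.03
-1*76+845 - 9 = 760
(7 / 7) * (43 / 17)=2.53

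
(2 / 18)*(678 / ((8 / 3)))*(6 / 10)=339 / 20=16.95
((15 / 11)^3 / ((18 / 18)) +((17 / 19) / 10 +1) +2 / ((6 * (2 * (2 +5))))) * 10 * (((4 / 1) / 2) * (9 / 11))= 116271312 / 1947253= 59.71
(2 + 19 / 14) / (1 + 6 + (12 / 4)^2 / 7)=47 / 116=0.41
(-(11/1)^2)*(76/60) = -2299/15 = -153.27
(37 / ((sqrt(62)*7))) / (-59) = -37*sqrt(62) / 25606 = -0.01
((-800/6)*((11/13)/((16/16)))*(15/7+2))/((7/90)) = -3828000/637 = -6009.42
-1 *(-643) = 643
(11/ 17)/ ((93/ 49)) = 539/ 1581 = 0.34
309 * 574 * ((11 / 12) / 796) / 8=325171 / 12736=25.53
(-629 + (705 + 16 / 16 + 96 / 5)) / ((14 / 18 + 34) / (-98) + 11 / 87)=-12303018 / 29215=-421.12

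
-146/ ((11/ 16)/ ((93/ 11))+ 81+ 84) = -217248/ 245641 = -0.88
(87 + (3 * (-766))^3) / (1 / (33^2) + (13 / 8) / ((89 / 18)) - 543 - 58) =20202904.78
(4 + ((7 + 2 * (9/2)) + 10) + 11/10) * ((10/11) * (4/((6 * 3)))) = 622/99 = 6.28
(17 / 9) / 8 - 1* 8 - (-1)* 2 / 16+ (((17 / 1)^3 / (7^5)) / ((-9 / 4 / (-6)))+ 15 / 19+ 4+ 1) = -12299543 / 11495988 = -1.07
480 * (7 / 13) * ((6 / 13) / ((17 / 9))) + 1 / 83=15062393 / 238459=63.17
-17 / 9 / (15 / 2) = -0.25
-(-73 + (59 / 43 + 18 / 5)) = 68.03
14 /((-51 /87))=-406 /17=-23.88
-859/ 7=-122.71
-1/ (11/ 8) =-0.73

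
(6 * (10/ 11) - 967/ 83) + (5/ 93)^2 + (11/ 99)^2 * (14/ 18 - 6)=-4002507479/ 639619497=-6.26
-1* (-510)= 510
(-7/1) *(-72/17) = 504/17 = 29.65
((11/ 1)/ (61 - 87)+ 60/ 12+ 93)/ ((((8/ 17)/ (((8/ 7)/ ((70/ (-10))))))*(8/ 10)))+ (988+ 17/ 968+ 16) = 74125031/ 77077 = 961.70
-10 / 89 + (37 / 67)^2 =76951 / 399521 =0.19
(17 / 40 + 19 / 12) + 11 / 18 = 943 / 360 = 2.62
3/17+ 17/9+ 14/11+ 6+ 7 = 27497/1683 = 16.34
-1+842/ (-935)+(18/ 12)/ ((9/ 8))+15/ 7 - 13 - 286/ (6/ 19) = -18007082/ 19635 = -917.09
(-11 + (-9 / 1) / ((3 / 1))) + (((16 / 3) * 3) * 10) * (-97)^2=1505426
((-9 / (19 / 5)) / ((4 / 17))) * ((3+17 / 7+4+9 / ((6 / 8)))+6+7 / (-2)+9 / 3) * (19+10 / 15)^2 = -111548645 / 1064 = -104838.95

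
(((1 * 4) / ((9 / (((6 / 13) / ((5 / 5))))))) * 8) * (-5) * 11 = -90.26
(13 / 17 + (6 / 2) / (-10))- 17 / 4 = -1287 / 340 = -3.79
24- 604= -580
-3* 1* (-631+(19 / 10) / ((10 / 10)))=18873 / 10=1887.30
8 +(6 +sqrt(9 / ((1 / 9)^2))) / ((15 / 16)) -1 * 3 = 201 / 5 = 40.20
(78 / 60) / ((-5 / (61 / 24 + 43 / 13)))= -73 / 48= -1.52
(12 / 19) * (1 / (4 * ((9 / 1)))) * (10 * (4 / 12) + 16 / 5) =98 / 855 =0.11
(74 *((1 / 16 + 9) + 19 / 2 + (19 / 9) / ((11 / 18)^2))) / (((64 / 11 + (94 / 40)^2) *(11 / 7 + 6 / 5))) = 1011848250 / 17747411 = 57.01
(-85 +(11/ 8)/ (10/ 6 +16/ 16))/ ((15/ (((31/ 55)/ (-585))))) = 167617/ 30888000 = 0.01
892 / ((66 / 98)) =43708 / 33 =1324.48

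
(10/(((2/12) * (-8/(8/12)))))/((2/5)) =-25/2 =-12.50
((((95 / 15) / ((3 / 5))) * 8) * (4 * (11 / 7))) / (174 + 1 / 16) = 107008 / 35091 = 3.05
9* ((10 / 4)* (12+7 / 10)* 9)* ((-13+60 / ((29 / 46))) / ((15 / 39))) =318680973 / 580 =549449.95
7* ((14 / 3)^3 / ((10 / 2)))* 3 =19208 / 45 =426.84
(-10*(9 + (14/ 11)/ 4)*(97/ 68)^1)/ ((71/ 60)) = -1491375/ 13277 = -112.33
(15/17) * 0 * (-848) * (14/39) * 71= 0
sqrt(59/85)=sqrt(5015)/85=0.83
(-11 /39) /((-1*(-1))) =-11 /39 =-0.28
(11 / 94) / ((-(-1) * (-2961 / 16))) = -88 / 139167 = -0.00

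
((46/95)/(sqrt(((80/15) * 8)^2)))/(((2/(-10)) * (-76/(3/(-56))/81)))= -16767/5175296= -0.00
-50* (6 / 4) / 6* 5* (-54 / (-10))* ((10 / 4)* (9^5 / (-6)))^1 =66430125 / 8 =8303765.62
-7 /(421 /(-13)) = 91 /421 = 0.22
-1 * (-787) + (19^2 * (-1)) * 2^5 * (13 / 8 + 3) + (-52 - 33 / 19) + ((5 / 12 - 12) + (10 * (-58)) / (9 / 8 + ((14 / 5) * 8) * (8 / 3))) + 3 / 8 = -175551389633 / 3330168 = -52715.48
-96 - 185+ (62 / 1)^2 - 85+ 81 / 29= 100943 / 29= 3480.79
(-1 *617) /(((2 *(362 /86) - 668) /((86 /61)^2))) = 98111638 /52767501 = 1.86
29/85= 0.34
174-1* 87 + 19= 106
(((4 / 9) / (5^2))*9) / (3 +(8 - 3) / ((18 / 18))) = 1 / 50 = 0.02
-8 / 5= -1.60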